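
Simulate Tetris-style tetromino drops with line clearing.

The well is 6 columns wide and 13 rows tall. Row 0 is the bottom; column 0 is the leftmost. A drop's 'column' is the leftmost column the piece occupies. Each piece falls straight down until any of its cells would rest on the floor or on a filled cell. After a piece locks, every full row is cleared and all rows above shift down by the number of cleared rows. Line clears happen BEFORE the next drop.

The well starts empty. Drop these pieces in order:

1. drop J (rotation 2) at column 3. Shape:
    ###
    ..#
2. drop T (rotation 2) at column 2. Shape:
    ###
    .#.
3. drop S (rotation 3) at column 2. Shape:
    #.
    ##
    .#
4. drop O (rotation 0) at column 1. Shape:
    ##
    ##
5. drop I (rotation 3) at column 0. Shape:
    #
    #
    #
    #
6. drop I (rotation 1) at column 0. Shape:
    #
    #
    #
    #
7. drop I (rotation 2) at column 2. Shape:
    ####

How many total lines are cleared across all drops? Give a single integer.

Drop 1: J rot2 at col 3 lands with bottom-row=0; cleared 0 line(s) (total 0); column heights now [0 0 0 2 2 2], max=2
Drop 2: T rot2 at col 2 lands with bottom-row=2; cleared 0 line(s) (total 0); column heights now [0 0 4 4 4 2], max=4
Drop 3: S rot3 at col 2 lands with bottom-row=4; cleared 0 line(s) (total 0); column heights now [0 0 7 6 4 2], max=7
Drop 4: O rot0 at col 1 lands with bottom-row=7; cleared 0 line(s) (total 0); column heights now [0 9 9 6 4 2], max=9
Drop 5: I rot3 at col 0 lands with bottom-row=0; cleared 0 line(s) (total 0); column heights now [4 9 9 6 4 2], max=9
Drop 6: I rot1 at col 0 lands with bottom-row=4; cleared 0 line(s) (total 0); column heights now [8 9 9 6 4 2], max=9
Drop 7: I rot2 at col 2 lands with bottom-row=9; cleared 0 line(s) (total 0); column heights now [8 9 10 10 10 10], max=10

Answer: 0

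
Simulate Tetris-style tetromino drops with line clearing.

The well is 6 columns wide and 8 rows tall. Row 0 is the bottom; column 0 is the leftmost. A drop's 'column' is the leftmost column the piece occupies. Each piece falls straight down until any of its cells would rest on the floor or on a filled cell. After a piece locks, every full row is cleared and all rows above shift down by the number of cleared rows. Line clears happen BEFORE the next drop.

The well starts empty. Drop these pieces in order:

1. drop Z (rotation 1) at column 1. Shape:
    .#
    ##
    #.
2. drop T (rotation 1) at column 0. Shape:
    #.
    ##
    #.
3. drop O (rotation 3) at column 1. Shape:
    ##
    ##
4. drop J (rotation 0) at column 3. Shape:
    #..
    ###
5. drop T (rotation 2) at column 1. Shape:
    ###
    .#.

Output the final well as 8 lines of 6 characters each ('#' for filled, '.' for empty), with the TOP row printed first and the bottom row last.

Answer: ......
.###..
..#...
.##...
###...
###...
####..
.#.###

Derivation:
Drop 1: Z rot1 at col 1 lands with bottom-row=0; cleared 0 line(s) (total 0); column heights now [0 2 3 0 0 0], max=3
Drop 2: T rot1 at col 0 lands with bottom-row=1; cleared 0 line(s) (total 0); column heights now [4 3 3 0 0 0], max=4
Drop 3: O rot3 at col 1 lands with bottom-row=3; cleared 0 line(s) (total 0); column heights now [4 5 5 0 0 0], max=5
Drop 4: J rot0 at col 3 lands with bottom-row=0; cleared 0 line(s) (total 0); column heights now [4 5 5 2 1 1], max=5
Drop 5: T rot2 at col 1 lands with bottom-row=5; cleared 0 line(s) (total 0); column heights now [4 7 7 7 1 1], max=7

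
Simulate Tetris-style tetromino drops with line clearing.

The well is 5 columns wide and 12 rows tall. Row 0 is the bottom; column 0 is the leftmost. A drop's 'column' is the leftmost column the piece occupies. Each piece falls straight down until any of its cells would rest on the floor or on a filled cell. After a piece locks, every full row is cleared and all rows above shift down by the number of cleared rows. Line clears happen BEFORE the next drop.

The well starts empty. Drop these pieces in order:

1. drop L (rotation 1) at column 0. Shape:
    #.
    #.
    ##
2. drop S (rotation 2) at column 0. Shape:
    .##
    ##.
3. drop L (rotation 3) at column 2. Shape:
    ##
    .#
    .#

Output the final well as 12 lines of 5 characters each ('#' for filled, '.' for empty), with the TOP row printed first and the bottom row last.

Drop 1: L rot1 at col 0 lands with bottom-row=0; cleared 0 line(s) (total 0); column heights now [3 1 0 0 0], max=3
Drop 2: S rot2 at col 0 lands with bottom-row=3; cleared 0 line(s) (total 0); column heights now [4 5 5 0 0], max=5
Drop 3: L rot3 at col 2 lands with bottom-row=3; cleared 0 line(s) (total 0); column heights now [4 5 6 6 0], max=6

Answer: .....
.....
.....
.....
.....
.....
..##.
.###.
##.#.
#....
#....
##...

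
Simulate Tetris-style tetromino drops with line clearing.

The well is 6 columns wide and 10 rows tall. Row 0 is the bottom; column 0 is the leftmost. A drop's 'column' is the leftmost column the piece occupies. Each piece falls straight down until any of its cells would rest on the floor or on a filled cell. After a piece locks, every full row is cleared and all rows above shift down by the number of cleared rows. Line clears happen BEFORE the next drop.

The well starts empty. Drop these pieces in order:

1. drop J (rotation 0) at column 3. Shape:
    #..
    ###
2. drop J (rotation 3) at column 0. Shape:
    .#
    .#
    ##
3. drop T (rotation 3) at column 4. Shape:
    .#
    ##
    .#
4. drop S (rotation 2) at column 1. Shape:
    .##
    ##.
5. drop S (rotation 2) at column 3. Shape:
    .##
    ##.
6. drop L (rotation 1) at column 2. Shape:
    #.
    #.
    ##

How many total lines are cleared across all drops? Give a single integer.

Answer: 0

Derivation:
Drop 1: J rot0 at col 3 lands with bottom-row=0; cleared 0 line(s) (total 0); column heights now [0 0 0 2 1 1], max=2
Drop 2: J rot3 at col 0 lands with bottom-row=0; cleared 0 line(s) (total 0); column heights now [1 3 0 2 1 1], max=3
Drop 3: T rot3 at col 4 lands with bottom-row=1; cleared 0 line(s) (total 0); column heights now [1 3 0 2 3 4], max=4
Drop 4: S rot2 at col 1 lands with bottom-row=3; cleared 0 line(s) (total 0); column heights now [1 4 5 5 3 4], max=5
Drop 5: S rot2 at col 3 lands with bottom-row=5; cleared 0 line(s) (total 0); column heights now [1 4 5 6 7 7], max=7
Drop 6: L rot1 at col 2 lands with bottom-row=6; cleared 0 line(s) (total 0); column heights now [1 4 9 7 7 7], max=9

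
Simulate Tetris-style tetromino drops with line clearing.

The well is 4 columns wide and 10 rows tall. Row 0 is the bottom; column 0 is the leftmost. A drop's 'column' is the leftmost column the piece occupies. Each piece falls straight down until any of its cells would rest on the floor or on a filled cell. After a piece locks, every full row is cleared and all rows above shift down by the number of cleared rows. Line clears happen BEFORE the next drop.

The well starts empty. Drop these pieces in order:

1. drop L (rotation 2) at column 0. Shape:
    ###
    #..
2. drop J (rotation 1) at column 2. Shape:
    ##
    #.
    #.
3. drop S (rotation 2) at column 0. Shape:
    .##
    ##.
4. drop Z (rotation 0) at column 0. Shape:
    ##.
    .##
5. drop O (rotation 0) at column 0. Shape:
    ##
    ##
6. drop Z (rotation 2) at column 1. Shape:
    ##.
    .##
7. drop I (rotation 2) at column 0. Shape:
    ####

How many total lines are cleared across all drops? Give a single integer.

Answer: 3

Derivation:
Drop 1: L rot2 at col 0 lands with bottom-row=0; cleared 0 line(s) (total 0); column heights now [2 2 2 0], max=2
Drop 2: J rot1 at col 2 lands with bottom-row=2; cleared 0 line(s) (total 0); column heights now [2 2 5 5], max=5
Drop 3: S rot2 at col 0 lands with bottom-row=4; cleared 1 line(s) (total 1); column heights now [2 5 5 0], max=5
Drop 4: Z rot0 at col 0 lands with bottom-row=5; cleared 0 line(s) (total 1); column heights now [7 7 6 0], max=7
Drop 5: O rot0 at col 0 lands with bottom-row=7; cleared 0 line(s) (total 1); column heights now [9 9 6 0], max=9
Drop 6: Z rot2 at col 1 lands with bottom-row=8; cleared 1 line(s) (total 2); column heights now [8 9 9 0], max=9
Drop 7: I rot2 at col 0 lands with bottom-row=9; cleared 1 line(s) (total 3); column heights now [8 9 9 0], max=9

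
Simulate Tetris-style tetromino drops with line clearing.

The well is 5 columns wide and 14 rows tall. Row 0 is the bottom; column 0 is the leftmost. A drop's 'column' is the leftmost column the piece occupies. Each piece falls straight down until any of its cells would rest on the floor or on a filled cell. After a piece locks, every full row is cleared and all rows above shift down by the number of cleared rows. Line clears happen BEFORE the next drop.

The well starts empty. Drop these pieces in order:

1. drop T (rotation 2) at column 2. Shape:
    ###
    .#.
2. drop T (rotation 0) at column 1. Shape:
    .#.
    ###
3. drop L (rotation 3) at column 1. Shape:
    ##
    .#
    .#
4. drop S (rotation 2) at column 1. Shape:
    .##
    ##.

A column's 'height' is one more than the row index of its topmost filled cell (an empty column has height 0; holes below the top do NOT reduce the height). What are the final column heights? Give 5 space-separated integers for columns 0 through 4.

Answer: 0 8 9 9 2

Derivation:
Drop 1: T rot2 at col 2 lands with bottom-row=0; cleared 0 line(s) (total 0); column heights now [0 0 2 2 2], max=2
Drop 2: T rot0 at col 1 lands with bottom-row=2; cleared 0 line(s) (total 0); column heights now [0 3 4 3 2], max=4
Drop 3: L rot3 at col 1 lands with bottom-row=4; cleared 0 line(s) (total 0); column heights now [0 7 7 3 2], max=7
Drop 4: S rot2 at col 1 lands with bottom-row=7; cleared 0 line(s) (total 0); column heights now [0 8 9 9 2], max=9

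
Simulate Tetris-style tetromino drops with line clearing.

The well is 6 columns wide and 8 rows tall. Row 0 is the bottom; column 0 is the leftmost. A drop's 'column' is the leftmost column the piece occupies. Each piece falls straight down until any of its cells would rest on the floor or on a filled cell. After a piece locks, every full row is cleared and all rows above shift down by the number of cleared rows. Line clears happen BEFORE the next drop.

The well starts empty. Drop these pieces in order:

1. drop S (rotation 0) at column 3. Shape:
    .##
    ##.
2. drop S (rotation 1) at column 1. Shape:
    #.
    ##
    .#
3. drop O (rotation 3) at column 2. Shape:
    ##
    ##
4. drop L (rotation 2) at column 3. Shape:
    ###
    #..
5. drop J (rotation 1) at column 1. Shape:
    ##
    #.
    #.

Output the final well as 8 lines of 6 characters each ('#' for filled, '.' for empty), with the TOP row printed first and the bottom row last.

Drop 1: S rot0 at col 3 lands with bottom-row=0; cleared 0 line(s) (total 0); column heights now [0 0 0 1 2 2], max=2
Drop 2: S rot1 at col 1 lands with bottom-row=0; cleared 0 line(s) (total 0); column heights now [0 3 2 1 2 2], max=3
Drop 3: O rot3 at col 2 lands with bottom-row=2; cleared 0 line(s) (total 0); column heights now [0 3 4 4 2 2], max=4
Drop 4: L rot2 at col 3 lands with bottom-row=4; cleared 0 line(s) (total 0); column heights now [0 3 4 6 6 6], max=6
Drop 5: J rot1 at col 1 lands with bottom-row=3; cleared 0 line(s) (total 0); column heights now [0 6 6 6 6 6], max=6

Answer: ......
......
.#####
.#.#..
.###..
.###..
.##.##
..###.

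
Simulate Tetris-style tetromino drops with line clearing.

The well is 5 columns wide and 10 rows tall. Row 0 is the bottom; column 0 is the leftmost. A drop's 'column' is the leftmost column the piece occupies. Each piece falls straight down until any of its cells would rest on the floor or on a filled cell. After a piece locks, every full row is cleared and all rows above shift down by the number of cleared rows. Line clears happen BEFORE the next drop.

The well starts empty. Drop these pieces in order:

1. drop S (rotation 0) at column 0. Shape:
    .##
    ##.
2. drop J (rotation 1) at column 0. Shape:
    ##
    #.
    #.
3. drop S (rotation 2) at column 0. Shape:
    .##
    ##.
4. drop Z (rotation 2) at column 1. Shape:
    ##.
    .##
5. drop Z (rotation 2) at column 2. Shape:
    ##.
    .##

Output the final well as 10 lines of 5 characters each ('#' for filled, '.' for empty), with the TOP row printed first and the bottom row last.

Answer: .....
..##.
.####
..##.
.##..
##...
##...
#....
###..
##...

Derivation:
Drop 1: S rot0 at col 0 lands with bottom-row=0; cleared 0 line(s) (total 0); column heights now [1 2 2 0 0], max=2
Drop 2: J rot1 at col 0 lands with bottom-row=1; cleared 0 line(s) (total 0); column heights now [4 4 2 0 0], max=4
Drop 3: S rot2 at col 0 lands with bottom-row=4; cleared 0 line(s) (total 0); column heights now [5 6 6 0 0], max=6
Drop 4: Z rot2 at col 1 lands with bottom-row=6; cleared 0 line(s) (total 0); column heights now [5 8 8 7 0], max=8
Drop 5: Z rot2 at col 2 lands with bottom-row=7; cleared 0 line(s) (total 0); column heights now [5 8 9 9 8], max=9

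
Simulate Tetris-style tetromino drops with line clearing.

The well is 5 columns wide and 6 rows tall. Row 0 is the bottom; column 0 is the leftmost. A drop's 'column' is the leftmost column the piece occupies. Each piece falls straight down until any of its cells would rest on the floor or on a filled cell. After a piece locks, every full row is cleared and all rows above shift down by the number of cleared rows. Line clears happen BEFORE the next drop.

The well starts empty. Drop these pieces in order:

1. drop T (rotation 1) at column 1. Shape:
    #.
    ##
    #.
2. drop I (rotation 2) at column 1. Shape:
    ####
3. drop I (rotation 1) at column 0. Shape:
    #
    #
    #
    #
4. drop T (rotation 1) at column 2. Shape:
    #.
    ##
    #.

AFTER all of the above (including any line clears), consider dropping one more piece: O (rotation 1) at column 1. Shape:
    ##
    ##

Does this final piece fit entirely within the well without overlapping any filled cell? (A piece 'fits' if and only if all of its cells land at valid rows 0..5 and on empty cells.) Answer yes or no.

Answer: no

Derivation:
Drop 1: T rot1 at col 1 lands with bottom-row=0; cleared 0 line(s) (total 0); column heights now [0 3 2 0 0], max=3
Drop 2: I rot2 at col 1 lands with bottom-row=3; cleared 0 line(s) (total 0); column heights now [0 4 4 4 4], max=4
Drop 3: I rot1 at col 0 lands with bottom-row=0; cleared 1 line(s) (total 1); column heights now [3 3 2 0 0], max=3
Drop 4: T rot1 at col 2 lands with bottom-row=2; cleared 0 line(s) (total 1); column heights now [3 3 5 4 0], max=5
Test piece O rot1 at col 1 (width 2): heights before test = [3 3 5 4 0]; fits = False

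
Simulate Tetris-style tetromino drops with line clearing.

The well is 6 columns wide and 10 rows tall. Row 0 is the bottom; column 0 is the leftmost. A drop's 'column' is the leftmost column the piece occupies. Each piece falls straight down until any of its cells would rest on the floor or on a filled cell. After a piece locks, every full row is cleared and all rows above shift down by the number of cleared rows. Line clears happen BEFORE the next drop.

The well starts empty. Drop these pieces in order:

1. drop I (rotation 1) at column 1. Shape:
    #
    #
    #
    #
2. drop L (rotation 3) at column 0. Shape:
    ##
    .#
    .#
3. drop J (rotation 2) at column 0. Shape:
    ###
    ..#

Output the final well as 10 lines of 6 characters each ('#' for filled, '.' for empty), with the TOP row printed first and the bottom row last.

Answer: ......
......
###...
###...
.#....
.#....
.#....
.#....
.#....
.#....

Derivation:
Drop 1: I rot1 at col 1 lands with bottom-row=0; cleared 0 line(s) (total 0); column heights now [0 4 0 0 0 0], max=4
Drop 2: L rot3 at col 0 lands with bottom-row=4; cleared 0 line(s) (total 0); column heights now [7 7 0 0 0 0], max=7
Drop 3: J rot2 at col 0 lands with bottom-row=6; cleared 0 line(s) (total 0); column heights now [8 8 8 0 0 0], max=8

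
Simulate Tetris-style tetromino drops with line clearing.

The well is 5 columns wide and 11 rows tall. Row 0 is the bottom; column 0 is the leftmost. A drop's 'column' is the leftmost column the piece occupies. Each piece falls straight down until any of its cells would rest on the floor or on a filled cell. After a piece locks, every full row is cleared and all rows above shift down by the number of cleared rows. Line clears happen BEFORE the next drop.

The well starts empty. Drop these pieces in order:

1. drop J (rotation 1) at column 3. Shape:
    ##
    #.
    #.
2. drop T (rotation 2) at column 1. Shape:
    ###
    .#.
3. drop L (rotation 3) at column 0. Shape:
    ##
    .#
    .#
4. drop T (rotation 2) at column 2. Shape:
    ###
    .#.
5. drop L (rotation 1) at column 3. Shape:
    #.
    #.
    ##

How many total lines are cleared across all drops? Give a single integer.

Drop 1: J rot1 at col 3 lands with bottom-row=0; cleared 0 line(s) (total 0); column heights now [0 0 0 3 3], max=3
Drop 2: T rot2 at col 1 lands with bottom-row=2; cleared 0 line(s) (total 0); column heights now [0 4 4 4 3], max=4
Drop 3: L rot3 at col 0 lands with bottom-row=4; cleared 0 line(s) (total 0); column heights now [7 7 4 4 3], max=7
Drop 4: T rot2 at col 2 lands with bottom-row=4; cleared 0 line(s) (total 0); column heights now [7 7 6 6 6], max=7
Drop 5: L rot1 at col 3 lands with bottom-row=6; cleared 0 line(s) (total 0); column heights now [7 7 6 9 7], max=9

Answer: 0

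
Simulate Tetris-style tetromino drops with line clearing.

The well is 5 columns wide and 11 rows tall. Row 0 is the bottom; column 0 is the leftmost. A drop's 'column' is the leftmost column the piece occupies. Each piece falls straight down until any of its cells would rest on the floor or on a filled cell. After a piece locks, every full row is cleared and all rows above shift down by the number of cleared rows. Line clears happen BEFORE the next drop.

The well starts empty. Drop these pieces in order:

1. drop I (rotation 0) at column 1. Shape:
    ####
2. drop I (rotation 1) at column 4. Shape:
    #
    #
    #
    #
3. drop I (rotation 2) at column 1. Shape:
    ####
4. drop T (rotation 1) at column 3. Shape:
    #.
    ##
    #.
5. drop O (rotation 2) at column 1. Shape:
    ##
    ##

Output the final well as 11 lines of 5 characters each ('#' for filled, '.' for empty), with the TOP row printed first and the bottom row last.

Answer: .....
.....
...#.
.####
.###.
.####
....#
....#
....#
....#
.####

Derivation:
Drop 1: I rot0 at col 1 lands with bottom-row=0; cleared 0 line(s) (total 0); column heights now [0 1 1 1 1], max=1
Drop 2: I rot1 at col 4 lands with bottom-row=1; cleared 0 line(s) (total 0); column heights now [0 1 1 1 5], max=5
Drop 3: I rot2 at col 1 lands with bottom-row=5; cleared 0 line(s) (total 0); column heights now [0 6 6 6 6], max=6
Drop 4: T rot1 at col 3 lands with bottom-row=6; cleared 0 line(s) (total 0); column heights now [0 6 6 9 8], max=9
Drop 5: O rot2 at col 1 lands with bottom-row=6; cleared 0 line(s) (total 0); column heights now [0 8 8 9 8], max=9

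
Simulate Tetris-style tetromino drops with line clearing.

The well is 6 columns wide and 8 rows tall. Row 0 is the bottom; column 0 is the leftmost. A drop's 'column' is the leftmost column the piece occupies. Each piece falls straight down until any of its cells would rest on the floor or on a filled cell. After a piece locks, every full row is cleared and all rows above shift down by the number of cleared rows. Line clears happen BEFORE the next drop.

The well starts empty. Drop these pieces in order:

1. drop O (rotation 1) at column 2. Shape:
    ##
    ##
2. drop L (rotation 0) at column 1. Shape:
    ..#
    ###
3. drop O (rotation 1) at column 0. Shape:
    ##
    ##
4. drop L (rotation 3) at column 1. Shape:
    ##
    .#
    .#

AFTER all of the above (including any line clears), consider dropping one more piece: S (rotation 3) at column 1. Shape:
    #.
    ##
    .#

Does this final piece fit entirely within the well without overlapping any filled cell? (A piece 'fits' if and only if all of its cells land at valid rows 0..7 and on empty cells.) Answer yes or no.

Drop 1: O rot1 at col 2 lands with bottom-row=0; cleared 0 line(s) (total 0); column heights now [0 0 2 2 0 0], max=2
Drop 2: L rot0 at col 1 lands with bottom-row=2; cleared 0 line(s) (total 0); column heights now [0 3 3 4 0 0], max=4
Drop 3: O rot1 at col 0 lands with bottom-row=3; cleared 0 line(s) (total 0); column heights now [5 5 3 4 0 0], max=5
Drop 4: L rot3 at col 1 lands with bottom-row=3; cleared 0 line(s) (total 0); column heights now [5 6 6 4 0 0], max=6
Test piece S rot3 at col 1 (width 2): heights before test = [5 6 6 4 0 0]; fits = False

Answer: no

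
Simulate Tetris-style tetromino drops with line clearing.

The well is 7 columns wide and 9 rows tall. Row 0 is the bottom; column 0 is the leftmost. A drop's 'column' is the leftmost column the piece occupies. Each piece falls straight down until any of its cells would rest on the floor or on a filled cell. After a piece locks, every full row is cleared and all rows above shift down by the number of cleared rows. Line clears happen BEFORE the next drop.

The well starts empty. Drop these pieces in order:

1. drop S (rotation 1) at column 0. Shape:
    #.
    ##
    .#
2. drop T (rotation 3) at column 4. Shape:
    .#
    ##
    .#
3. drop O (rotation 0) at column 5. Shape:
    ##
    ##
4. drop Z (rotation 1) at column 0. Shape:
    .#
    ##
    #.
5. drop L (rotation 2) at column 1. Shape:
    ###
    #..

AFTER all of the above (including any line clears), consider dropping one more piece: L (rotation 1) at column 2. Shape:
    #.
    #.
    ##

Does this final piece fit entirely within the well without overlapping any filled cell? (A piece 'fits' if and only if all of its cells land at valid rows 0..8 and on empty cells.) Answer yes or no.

Answer: no

Derivation:
Drop 1: S rot1 at col 0 lands with bottom-row=0; cleared 0 line(s) (total 0); column heights now [3 2 0 0 0 0 0], max=3
Drop 2: T rot3 at col 4 lands with bottom-row=0; cleared 0 line(s) (total 0); column heights now [3 2 0 0 2 3 0], max=3
Drop 3: O rot0 at col 5 lands with bottom-row=3; cleared 0 line(s) (total 0); column heights now [3 2 0 0 2 5 5], max=5
Drop 4: Z rot1 at col 0 lands with bottom-row=3; cleared 0 line(s) (total 0); column heights now [5 6 0 0 2 5 5], max=6
Drop 5: L rot2 at col 1 lands with bottom-row=6; cleared 0 line(s) (total 0); column heights now [5 8 8 8 2 5 5], max=8
Test piece L rot1 at col 2 (width 2): heights before test = [5 8 8 8 2 5 5]; fits = False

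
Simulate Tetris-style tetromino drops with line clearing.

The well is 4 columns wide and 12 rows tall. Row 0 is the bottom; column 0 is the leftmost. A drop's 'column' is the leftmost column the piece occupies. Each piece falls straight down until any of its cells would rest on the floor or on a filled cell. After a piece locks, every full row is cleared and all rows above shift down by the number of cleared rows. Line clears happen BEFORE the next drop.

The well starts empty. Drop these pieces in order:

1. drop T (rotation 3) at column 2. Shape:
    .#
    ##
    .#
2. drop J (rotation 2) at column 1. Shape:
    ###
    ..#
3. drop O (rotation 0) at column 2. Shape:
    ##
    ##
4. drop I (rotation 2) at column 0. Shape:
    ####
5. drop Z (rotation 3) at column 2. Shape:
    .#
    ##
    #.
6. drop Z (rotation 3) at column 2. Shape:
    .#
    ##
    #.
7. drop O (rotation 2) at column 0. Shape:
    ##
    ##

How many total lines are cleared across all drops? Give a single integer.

Answer: 3

Derivation:
Drop 1: T rot3 at col 2 lands with bottom-row=0; cleared 0 line(s) (total 0); column heights now [0 0 2 3], max=3
Drop 2: J rot2 at col 1 lands with bottom-row=3; cleared 0 line(s) (total 0); column heights now [0 5 5 5], max=5
Drop 3: O rot0 at col 2 lands with bottom-row=5; cleared 0 line(s) (total 0); column heights now [0 5 7 7], max=7
Drop 4: I rot2 at col 0 lands with bottom-row=7; cleared 1 line(s) (total 1); column heights now [0 5 7 7], max=7
Drop 5: Z rot3 at col 2 lands with bottom-row=7; cleared 0 line(s) (total 1); column heights now [0 5 9 10], max=10
Drop 6: Z rot3 at col 2 lands with bottom-row=9; cleared 0 line(s) (total 1); column heights now [0 5 11 12], max=12
Drop 7: O rot2 at col 0 lands with bottom-row=5; cleared 2 line(s) (total 3); column heights now [0 5 9 10], max=10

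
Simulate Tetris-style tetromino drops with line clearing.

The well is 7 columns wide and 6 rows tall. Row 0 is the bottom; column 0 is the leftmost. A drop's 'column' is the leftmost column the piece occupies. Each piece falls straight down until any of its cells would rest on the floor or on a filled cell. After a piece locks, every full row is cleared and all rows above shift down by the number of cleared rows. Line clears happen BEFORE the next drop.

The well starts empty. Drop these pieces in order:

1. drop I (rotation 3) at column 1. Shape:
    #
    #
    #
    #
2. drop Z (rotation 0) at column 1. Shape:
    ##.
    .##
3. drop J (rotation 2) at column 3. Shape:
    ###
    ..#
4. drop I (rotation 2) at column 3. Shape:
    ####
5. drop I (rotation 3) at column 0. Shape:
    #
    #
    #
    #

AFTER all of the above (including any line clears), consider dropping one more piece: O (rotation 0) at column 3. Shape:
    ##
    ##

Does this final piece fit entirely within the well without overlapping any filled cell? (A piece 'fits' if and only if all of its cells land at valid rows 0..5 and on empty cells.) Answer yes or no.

Answer: no

Derivation:
Drop 1: I rot3 at col 1 lands with bottom-row=0; cleared 0 line(s) (total 0); column heights now [0 4 0 0 0 0 0], max=4
Drop 2: Z rot0 at col 1 lands with bottom-row=3; cleared 0 line(s) (total 0); column heights now [0 5 5 4 0 0 0], max=5
Drop 3: J rot2 at col 3 lands with bottom-row=3; cleared 0 line(s) (total 0); column heights now [0 5 5 5 5 5 0], max=5
Drop 4: I rot2 at col 3 lands with bottom-row=5; cleared 0 line(s) (total 0); column heights now [0 5 5 6 6 6 6], max=6
Drop 5: I rot3 at col 0 lands with bottom-row=0; cleared 0 line(s) (total 0); column heights now [4 5 5 6 6 6 6], max=6
Test piece O rot0 at col 3 (width 2): heights before test = [4 5 5 6 6 6 6]; fits = False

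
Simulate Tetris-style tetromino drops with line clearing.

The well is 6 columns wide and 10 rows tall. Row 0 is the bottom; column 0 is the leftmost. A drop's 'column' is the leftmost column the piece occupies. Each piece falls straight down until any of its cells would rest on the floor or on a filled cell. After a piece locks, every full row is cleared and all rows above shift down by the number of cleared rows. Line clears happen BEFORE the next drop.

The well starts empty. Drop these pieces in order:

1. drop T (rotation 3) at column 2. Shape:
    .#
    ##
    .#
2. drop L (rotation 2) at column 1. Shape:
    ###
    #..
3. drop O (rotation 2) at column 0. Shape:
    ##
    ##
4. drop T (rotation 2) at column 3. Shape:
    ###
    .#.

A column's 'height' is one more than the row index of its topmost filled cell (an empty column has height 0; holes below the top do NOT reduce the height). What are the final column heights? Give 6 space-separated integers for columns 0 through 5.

Drop 1: T rot3 at col 2 lands with bottom-row=0; cleared 0 line(s) (total 0); column heights now [0 0 2 3 0 0], max=3
Drop 2: L rot2 at col 1 lands with bottom-row=2; cleared 0 line(s) (total 0); column heights now [0 4 4 4 0 0], max=4
Drop 3: O rot2 at col 0 lands with bottom-row=4; cleared 0 line(s) (total 0); column heights now [6 6 4 4 0 0], max=6
Drop 4: T rot2 at col 3 lands with bottom-row=3; cleared 0 line(s) (total 0); column heights now [6 6 4 5 5 5], max=6

Answer: 6 6 4 5 5 5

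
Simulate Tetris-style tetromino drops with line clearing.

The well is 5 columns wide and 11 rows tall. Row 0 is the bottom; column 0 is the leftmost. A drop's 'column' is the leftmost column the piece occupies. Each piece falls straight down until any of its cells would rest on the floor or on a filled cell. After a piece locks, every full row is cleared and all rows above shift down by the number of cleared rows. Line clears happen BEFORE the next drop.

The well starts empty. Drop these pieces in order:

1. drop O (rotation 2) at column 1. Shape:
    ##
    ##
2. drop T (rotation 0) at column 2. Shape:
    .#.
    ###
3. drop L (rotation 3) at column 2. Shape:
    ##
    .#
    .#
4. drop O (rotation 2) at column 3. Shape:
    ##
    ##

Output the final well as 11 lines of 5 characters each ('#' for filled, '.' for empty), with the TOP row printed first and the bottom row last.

Answer: .....
.....
...##
...##
..##.
...#.
...#.
...#.
..###
.##..
.##..

Derivation:
Drop 1: O rot2 at col 1 lands with bottom-row=0; cleared 0 line(s) (total 0); column heights now [0 2 2 0 0], max=2
Drop 2: T rot0 at col 2 lands with bottom-row=2; cleared 0 line(s) (total 0); column heights now [0 2 3 4 3], max=4
Drop 3: L rot3 at col 2 lands with bottom-row=4; cleared 0 line(s) (total 0); column heights now [0 2 7 7 3], max=7
Drop 4: O rot2 at col 3 lands with bottom-row=7; cleared 0 line(s) (total 0); column heights now [0 2 7 9 9], max=9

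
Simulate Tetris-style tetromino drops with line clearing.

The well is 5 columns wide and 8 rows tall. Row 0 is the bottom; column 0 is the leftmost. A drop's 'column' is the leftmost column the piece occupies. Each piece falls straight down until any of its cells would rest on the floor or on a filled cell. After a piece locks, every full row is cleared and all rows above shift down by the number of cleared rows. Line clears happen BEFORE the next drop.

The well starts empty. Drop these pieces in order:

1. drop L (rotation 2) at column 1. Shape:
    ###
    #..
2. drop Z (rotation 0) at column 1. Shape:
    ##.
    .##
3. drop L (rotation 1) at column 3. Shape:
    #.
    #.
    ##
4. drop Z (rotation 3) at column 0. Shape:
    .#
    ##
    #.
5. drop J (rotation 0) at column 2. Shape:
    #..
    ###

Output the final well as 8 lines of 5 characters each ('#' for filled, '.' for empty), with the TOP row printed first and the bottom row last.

Drop 1: L rot2 at col 1 lands with bottom-row=0; cleared 0 line(s) (total 0); column heights now [0 2 2 2 0], max=2
Drop 2: Z rot0 at col 1 lands with bottom-row=2; cleared 0 line(s) (total 0); column heights now [0 4 4 3 0], max=4
Drop 3: L rot1 at col 3 lands with bottom-row=3; cleared 0 line(s) (total 0); column heights now [0 4 4 6 4], max=6
Drop 4: Z rot3 at col 0 lands with bottom-row=3; cleared 1 line(s) (total 1); column heights now [4 5 3 5 0], max=5
Drop 5: J rot0 at col 2 lands with bottom-row=5; cleared 0 line(s) (total 1); column heights now [4 5 7 6 6], max=7

Answer: .....
..#..
..###
.#.#.
##.#.
..##.
.###.
.#...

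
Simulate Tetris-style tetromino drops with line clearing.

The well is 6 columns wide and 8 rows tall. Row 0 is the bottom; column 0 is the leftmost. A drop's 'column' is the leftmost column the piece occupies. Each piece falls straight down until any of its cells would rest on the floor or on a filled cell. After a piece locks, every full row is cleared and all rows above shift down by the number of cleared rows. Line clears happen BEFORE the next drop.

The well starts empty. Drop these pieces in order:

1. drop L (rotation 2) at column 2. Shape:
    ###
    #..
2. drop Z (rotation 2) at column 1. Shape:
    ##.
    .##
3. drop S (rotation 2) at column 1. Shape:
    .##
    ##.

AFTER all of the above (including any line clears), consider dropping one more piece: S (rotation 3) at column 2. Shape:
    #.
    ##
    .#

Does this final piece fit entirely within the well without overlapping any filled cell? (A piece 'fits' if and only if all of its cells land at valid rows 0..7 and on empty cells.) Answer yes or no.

Drop 1: L rot2 at col 2 lands with bottom-row=0; cleared 0 line(s) (total 0); column heights now [0 0 2 2 2 0], max=2
Drop 2: Z rot2 at col 1 lands with bottom-row=2; cleared 0 line(s) (total 0); column heights now [0 4 4 3 2 0], max=4
Drop 3: S rot2 at col 1 lands with bottom-row=4; cleared 0 line(s) (total 0); column heights now [0 5 6 6 2 0], max=6
Test piece S rot3 at col 2 (width 2): heights before test = [0 5 6 6 2 0]; fits = False

Answer: no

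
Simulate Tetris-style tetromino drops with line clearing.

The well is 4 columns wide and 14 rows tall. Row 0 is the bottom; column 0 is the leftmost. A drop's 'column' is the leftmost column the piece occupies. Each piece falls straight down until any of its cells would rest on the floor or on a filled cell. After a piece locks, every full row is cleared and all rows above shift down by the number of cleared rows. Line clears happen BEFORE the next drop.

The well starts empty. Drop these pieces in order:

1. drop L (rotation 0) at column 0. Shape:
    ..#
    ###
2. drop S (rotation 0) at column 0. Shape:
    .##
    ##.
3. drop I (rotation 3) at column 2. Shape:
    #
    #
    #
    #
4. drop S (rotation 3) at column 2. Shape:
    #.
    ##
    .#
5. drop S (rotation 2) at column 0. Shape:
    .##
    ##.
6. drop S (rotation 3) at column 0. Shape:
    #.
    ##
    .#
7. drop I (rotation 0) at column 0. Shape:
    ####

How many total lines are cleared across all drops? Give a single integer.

Answer: 1

Derivation:
Drop 1: L rot0 at col 0 lands with bottom-row=0; cleared 0 line(s) (total 0); column heights now [1 1 2 0], max=2
Drop 2: S rot0 at col 0 lands with bottom-row=1; cleared 0 line(s) (total 0); column heights now [2 3 3 0], max=3
Drop 3: I rot3 at col 2 lands with bottom-row=3; cleared 0 line(s) (total 0); column heights now [2 3 7 0], max=7
Drop 4: S rot3 at col 2 lands with bottom-row=6; cleared 0 line(s) (total 0); column heights now [2 3 9 8], max=9
Drop 5: S rot2 at col 0 lands with bottom-row=8; cleared 0 line(s) (total 0); column heights now [9 10 10 8], max=10
Drop 6: S rot3 at col 0 lands with bottom-row=10; cleared 0 line(s) (total 0); column heights now [13 12 10 8], max=13
Drop 7: I rot0 at col 0 lands with bottom-row=13; cleared 1 line(s) (total 1); column heights now [13 12 10 8], max=13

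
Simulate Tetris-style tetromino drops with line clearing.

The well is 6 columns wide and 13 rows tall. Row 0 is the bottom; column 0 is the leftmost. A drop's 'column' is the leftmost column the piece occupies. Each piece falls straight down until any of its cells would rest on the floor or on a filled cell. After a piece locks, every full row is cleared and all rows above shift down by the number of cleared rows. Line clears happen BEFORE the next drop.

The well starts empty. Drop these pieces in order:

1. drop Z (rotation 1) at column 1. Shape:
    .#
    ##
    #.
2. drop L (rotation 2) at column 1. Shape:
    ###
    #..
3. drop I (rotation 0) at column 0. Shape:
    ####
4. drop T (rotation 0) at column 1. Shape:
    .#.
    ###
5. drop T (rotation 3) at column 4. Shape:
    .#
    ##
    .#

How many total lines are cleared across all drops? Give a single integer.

Answer: 0

Derivation:
Drop 1: Z rot1 at col 1 lands with bottom-row=0; cleared 0 line(s) (total 0); column heights now [0 2 3 0 0 0], max=3
Drop 2: L rot2 at col 1 lands with bottom-row=2; cleared 0 line(s) (total 0); column heights now [0 4 4 4 0 0], max=4
Drop 3: I rot0 at col 0 lands with bottom-row=4; cleared 0 line(s) (total 0); column heights now [5 5 5 5 0 0], max=5
Drop 4: T rot0 at col 1 lands with bottom-row=5; cleared 0 line(s) (total 0); column heights now [5 6 7 6 0 0], max=7
Drop 5: T rot3 at col 4 lands with bottom-row=0; cleared 0 line(s) (total 0); column heights now [5 6 7 6 2 3], max=7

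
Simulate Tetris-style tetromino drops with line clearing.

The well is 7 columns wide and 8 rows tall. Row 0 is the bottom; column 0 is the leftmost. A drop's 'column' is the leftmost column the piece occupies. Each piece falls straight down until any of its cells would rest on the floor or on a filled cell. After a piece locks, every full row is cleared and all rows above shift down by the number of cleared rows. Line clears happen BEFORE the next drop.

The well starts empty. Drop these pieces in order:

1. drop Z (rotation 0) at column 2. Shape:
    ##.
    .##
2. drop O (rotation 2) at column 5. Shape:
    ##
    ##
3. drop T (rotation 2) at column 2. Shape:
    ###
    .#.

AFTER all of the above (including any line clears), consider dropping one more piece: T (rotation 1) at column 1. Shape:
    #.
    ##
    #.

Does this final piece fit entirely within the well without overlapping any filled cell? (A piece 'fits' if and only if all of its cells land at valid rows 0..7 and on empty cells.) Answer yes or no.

Answer: yes

Derivation:
Drop 1: Z rot0 at col 2 lands with bottom-row=0; cleared 0 line(s) (total 0); column heights now [0 0 2 2 1 0 0], max=2
Drop 2: O rot2 at col 5 lands with bottom-row=0; cleared 0 line(s) (total 0); column heights now [0 0 2 2 1 2 2], max=2
Drop 3: T rot2 at col 2 lands with bottom-row=2; cleared 0 line(s) (total 0); column heights now [0 0 4 4 4 2 2], max=4
Test piece T rot1 at col 1 (width 2): heights before test = [0 0 4 4 4 2 2]; fits = True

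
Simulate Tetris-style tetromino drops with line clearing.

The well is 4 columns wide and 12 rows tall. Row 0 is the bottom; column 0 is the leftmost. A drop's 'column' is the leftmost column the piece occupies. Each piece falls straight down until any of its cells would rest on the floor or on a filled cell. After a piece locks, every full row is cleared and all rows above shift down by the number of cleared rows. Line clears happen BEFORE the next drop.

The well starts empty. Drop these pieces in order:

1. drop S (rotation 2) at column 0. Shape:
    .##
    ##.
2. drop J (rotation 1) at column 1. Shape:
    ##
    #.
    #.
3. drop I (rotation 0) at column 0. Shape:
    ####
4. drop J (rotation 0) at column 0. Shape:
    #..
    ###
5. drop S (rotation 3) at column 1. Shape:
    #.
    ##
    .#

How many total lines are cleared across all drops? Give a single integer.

Drop 1: S rot2 at col 0 lands with bottom-row=0; cleared 0 line(s) (total 0); column heights now [1 2 2 0], max=2
Drop 2: J rot1 at col 1 lands with bottom-row=2; cleared 0 line(s) (total 0); column heights now [1 5 5 0], max=5
Drop 3: I rot0 at col 0 lands with bottom-row=5; cleared 1 line(s) (total 1); column heights now [1 5 5 0], max=5
Drop 4: J rot0 at col 0 lands with bottom-row=5; cleared 0 line(s) (total 1); column heights now [7 6 6 0], max=7
Drop 5: S rot3 at col 1 lands with bottom-row=6; cleared 0 line(s) (total 1); column heights now [7 9 8 0], max=9

Answer: 1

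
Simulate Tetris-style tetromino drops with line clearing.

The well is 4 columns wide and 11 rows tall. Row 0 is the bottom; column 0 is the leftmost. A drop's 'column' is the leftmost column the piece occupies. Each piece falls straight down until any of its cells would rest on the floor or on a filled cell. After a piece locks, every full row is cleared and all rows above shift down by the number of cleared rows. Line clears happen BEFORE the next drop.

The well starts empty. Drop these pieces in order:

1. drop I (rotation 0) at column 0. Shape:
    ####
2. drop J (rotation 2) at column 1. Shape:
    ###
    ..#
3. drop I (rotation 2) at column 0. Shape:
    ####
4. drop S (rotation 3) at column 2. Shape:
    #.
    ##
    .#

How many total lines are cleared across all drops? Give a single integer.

Answer: 2

Derivation:
Drop 1: I rot0 at col 0 lands with bottom-row=0; cleared 1 line(s) (total 1); column heights now [0 0 0 0], max=0
Drop 2: J rot2 at col 1 lands with bottom-row=0; cleared 0 line(s) (total 1); column heights now [0 2 2 2], max=2
Drop 3: I rot2 at col 0 lands with bottom-row=2; cleared 1 line(s) (total 2); column heights now [0 2 2 2], max=2
Drop 4: S rot3 at col 2 lands with bottom-row=2; cleared 0 line(s) (total 2); column heights now [0 2 5 4], max=5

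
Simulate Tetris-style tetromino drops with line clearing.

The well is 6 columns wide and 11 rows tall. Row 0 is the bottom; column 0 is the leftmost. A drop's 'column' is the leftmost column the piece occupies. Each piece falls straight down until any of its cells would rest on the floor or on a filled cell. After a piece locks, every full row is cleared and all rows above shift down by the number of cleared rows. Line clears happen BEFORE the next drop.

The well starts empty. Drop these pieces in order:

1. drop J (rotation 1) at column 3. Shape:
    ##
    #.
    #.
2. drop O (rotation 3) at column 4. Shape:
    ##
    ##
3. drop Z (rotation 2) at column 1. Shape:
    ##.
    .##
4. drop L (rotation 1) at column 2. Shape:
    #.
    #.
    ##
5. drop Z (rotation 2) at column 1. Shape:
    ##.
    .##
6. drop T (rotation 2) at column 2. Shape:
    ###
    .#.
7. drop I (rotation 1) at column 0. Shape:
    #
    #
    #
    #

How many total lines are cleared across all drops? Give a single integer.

Answer: 0

Derivation:
Drop 1: J rot1 at col 3 lands with bottom-row=0; cleared 0 line(s) (total 0); column heights now [0 0 0 3 3 0], max=3
Drop 2: O rot3 at col 4 lands with bottom-row=3; cleared 0 line(s) (total 0); column heights now [0 0 0 3 5 5], max=5
Drop 3: Z rot2 at col 1 lands with bottom-row=3; cleared 0 line(s) (total 0); column heights now [0 5 5 4 5 5], max=5
Drop 4: L rot1 at col 2 lands with bottom-row=5; cleared 0 line(s) (total 0); column heights now [0 5 8 6 5 5], max=8
Drop 5: Z rot2 at col 1 lands with bottom-row=8; cleared 0 line(s) (total 0); column heights now [0 10 10 9 5 5], max=10
Drop 6: T rot2 at col 2 lands with bottom-row=9; cleared 0 line(s) (total 0); column heights now [0 10 11 11 11 5], max=11
Drop 7: I rot1 at col 0 lands with bottom-row=0; cleared 0 line(s) (total 0); column heights now [4 10 11 11 11 5], max=11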